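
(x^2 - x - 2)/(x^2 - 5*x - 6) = (x - 2)/(x - 6)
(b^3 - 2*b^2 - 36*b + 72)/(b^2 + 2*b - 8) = (b^2 - 36)/(b + 4)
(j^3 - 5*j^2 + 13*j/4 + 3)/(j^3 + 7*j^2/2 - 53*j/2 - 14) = (j - 3/2)/(j + 7)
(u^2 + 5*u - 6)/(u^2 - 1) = (u + 6)/(u + 1)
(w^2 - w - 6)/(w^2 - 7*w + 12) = (w + 2)/(w - 4)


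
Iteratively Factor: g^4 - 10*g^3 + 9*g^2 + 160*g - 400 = (g - 5)*(g^3 - 5*g^2 - 16*g + 80) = (g - 5)*(g + 4)*(g^2 - 9*g + 20) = (g - 5)*(g - 4)*(g + 4)*(g - 5)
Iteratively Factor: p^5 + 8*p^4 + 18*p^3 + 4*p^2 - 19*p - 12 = (p + 3)*(p^4 + 5*p^3 + 3*p^2 - 5*p - 4) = (p + 3)*(p + 4)*(p^3 + p^2 - p - 1) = (p - 1)*(p + 3)*(p + 4)*(p^2 + 2*p + 1) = (p - 1)*(p + 1)*(p + 3)*(p + 4)*(p + 1)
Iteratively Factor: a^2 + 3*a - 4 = (a + 4)*(a - 1)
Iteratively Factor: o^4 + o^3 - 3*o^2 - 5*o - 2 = (o + 1)*(o^3 - 3*o - 2) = (o + 1)^2*(o^2 - o - 2) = (o - 2)*(o + 1)^2*(o + 1)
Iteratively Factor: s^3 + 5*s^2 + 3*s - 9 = (s - 1)*(s^2 + 6*s + 9) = (s - 1)*(s + 3)*(s + 3)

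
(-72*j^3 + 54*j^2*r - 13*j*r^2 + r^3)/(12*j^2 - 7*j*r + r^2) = -6*j + r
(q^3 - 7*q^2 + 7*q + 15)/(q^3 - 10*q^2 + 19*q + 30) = (q - 3)/(q - 6)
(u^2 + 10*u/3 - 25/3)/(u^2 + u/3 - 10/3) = (u + 5)/(u + 2)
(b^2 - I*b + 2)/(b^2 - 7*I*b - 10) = (b + I)/(b - 5*I)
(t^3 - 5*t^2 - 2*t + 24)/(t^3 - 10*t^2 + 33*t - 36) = (t + 2)/(t - 3)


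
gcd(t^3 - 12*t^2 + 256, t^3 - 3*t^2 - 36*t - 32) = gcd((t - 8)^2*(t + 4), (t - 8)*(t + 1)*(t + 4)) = t^2 - 4*t - 32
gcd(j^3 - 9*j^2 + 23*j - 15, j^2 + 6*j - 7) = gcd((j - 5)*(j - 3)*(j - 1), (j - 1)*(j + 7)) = j - 1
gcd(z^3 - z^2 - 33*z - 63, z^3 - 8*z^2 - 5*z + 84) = z^2 - 4*z - 21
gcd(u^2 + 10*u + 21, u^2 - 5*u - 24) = u + 3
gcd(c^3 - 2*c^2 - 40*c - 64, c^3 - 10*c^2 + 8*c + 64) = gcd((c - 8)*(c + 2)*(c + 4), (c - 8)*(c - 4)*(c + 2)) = c^2 - 6*c - 16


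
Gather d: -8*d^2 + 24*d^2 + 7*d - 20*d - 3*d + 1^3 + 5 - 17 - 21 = 16*d^2 - 16*d - 32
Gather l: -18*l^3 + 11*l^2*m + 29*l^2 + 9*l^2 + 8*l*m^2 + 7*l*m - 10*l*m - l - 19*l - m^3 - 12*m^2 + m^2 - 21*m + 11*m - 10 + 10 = -18*l^3 + l^2*(11*m + 38) + l*(8*m^2 - 3*m - 20) - m^3 - 11*m^2 - 10*m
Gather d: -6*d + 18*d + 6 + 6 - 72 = 12*d - 60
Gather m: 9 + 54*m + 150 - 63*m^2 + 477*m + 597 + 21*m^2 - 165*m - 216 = -42*m^2 + 366*m + 540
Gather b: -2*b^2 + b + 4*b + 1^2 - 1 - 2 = -2*b^2 + 5*b - 2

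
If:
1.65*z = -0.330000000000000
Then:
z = -0.20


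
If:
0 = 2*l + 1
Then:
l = -1/2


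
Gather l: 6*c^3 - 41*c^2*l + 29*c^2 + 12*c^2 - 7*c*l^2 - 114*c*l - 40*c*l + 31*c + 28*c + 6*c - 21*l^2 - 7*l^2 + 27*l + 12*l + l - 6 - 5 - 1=6*c^3 + 41*c^2 + 65*c + l^2*(-7*c - 28) + l*(-41*c^2 - 154*c + 40) - 12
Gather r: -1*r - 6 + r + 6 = 0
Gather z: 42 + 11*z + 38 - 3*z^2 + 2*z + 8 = -3*z^2 + 13*z + 88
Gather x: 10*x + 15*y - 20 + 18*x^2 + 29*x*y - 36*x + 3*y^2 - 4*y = 18*x^2 + x*(29*y - 26) + 3*y^2 + 11*y - 20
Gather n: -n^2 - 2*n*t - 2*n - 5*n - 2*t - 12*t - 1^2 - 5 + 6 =-n^2 + n*(-2*t - 7) - 14*t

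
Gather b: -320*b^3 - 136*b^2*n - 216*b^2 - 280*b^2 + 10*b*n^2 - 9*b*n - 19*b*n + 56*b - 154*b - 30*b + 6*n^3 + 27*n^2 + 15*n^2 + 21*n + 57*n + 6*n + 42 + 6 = -320*b^3 + b^2*(-136*n - 496) + b*(10*n^2 - 28*n - 128) + 6*n^3 + 42*n^2 + 84*n + 48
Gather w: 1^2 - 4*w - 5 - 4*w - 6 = -8*w - 10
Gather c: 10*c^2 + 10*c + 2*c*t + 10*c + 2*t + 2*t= 10*c^2 + c*(2*t + 20) + 4*t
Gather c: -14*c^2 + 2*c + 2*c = -14*c^2 + 4*c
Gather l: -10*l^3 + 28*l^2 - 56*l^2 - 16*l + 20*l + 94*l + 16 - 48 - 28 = -10*l^3 - 28*l^2 + 98*l - 60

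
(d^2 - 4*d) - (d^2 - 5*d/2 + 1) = -3*d/2 - 1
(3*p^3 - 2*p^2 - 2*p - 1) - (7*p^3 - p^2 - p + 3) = -4*p^3 - p^2 - p - 4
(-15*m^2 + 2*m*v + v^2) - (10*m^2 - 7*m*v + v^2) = -25*m^2 + 9*m*v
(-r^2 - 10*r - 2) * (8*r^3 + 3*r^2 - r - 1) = -8*r^5 - 83*r^4 - 45*r^3 + 5*r^2 + 12*r + 2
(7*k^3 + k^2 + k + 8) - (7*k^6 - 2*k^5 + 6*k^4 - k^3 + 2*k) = -7*k^6 + 2*k^5 - 6*k^4 + 8*k^3 + k^2 - k + 8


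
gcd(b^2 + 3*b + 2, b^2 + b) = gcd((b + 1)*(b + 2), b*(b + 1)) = b + 1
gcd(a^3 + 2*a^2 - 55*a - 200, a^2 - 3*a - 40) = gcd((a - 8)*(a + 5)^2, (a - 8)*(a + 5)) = a^2 - 3*a - 40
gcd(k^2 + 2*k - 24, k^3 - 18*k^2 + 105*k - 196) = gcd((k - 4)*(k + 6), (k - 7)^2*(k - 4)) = k - 4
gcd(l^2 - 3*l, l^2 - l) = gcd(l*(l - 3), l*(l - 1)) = l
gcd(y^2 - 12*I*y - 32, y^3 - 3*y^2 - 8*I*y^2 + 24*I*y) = y - 8*I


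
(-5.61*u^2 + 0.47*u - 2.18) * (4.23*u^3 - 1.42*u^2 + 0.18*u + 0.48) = -23.7303*u^5 + 9.9543*u^4 - 10.8986*u^3 + 0.4874*u^2 - 0.1668*u - 1.0464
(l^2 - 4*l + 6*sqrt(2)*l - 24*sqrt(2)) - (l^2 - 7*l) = 3*l + 6*sqrt(2)*l - 24*sqrt(2)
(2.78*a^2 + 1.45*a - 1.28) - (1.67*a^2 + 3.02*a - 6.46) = 1.11*a^2 - 1.57*a + 5.18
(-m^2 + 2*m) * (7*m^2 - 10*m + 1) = -7*m^4 + 24*m^3 - 21*m^2 + 2*m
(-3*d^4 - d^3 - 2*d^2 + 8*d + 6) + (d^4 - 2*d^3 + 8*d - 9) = -2*d^4 - 3*d^3 - 2*d^2 + 16*d - 3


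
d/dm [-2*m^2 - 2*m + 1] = -4*m - 2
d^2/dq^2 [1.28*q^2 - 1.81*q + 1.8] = 2.56000000000000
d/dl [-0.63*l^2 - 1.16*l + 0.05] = -1.26*l - 1.16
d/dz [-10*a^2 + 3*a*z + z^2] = 3*a + 2*z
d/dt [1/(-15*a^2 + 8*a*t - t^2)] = 2*(-4*a + t)/(15*a^2 - 8*a*t + t^2)^2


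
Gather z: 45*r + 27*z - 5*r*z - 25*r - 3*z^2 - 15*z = 20*r - 3*z^2 + z*(12 - 5*r)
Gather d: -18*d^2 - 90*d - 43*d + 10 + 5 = -18*d^2 - 133*d + 15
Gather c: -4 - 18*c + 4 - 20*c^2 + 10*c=-20*c^2 - 8*c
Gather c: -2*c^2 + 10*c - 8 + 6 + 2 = -2*c^2 + 10*c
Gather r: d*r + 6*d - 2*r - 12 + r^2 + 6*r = 6*d + r^2 + r*(d + 4) - 12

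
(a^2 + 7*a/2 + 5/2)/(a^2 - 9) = (2*a^2 + 7*a + 5)/(2*(a^2 - 9))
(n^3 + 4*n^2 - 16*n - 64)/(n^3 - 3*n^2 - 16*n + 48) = (n + 4)/(n - 3)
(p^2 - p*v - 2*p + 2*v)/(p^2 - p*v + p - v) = (p - 2)/(p + 1)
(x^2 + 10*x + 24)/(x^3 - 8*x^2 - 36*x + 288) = (x + 4)/(x^2 - 14*x + 48)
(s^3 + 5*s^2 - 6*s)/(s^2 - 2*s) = (s^2 + 5*s - 6)/(s - 2)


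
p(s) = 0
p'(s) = 0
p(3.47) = 0.00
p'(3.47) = 0.00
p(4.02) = 0.00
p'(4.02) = 0.00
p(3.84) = 0.00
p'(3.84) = 0.00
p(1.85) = 0.00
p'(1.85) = 0.00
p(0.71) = 0.00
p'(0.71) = 0.00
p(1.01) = 0.00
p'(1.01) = 0.00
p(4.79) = 0.00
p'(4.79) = 0.00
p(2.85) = 0.00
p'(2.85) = 0.00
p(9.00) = 0.00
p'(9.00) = 0.00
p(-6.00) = 0.00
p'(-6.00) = 0.00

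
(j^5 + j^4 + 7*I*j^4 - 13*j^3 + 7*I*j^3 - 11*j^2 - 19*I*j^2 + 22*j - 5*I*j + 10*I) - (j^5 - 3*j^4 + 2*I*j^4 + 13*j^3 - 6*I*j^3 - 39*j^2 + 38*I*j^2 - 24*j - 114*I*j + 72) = 4*j^4 + 5*I*j^4 - 26*j^3 + 13*I*j^3 + 28*j^2 - 57*I*j^2 + 46*j + 109*I*j - 72 + 10*I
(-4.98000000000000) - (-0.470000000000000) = -4.51000000000000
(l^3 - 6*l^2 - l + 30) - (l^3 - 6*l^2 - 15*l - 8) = 14*l + 38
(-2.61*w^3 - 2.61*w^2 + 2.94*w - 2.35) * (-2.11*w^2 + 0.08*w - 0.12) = 5.5071*w^5 + 5.2983*w^4 - 6.099*w^3 + 5.5069*w^2 - 0.5408*w + 0.282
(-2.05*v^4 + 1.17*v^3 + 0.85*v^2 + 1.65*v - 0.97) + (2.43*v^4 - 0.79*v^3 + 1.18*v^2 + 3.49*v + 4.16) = 0.38*v^4 + 0.38*v^3 + 2.03*v^2 + 5.14*v + 3.19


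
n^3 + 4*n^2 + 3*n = n*(n + 1)*(n + 3)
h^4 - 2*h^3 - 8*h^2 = h^2*(h - 4)*(h + 2)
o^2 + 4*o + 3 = (o + 1)*(o + 3)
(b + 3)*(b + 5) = b^2 + 8*b + 15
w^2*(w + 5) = w^3 + 5*w^2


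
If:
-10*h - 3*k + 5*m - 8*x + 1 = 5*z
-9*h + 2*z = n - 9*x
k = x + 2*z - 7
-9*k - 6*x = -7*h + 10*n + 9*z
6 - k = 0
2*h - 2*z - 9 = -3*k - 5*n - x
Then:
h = 10427/1139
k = 6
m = 210266/5695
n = -404/67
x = 9021/1139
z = 2893/1139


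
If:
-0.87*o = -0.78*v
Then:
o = 0.896551724137931*v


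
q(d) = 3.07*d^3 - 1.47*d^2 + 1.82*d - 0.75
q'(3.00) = 75.89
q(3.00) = 74.37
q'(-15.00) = 2118.17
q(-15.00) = -10720.05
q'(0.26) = 1.68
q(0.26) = -0.32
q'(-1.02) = 14.40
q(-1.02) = -7.39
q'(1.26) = 12.74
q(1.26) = 5.35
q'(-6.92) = 463.20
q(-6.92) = -1101.06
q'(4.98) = 215.59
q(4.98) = 351.02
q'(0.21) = 1.61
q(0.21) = -0.40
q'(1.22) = 11.94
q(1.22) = 4.86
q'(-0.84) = 10.79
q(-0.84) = -5.14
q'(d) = 9.21*d^2 - 2.94*d + 1.82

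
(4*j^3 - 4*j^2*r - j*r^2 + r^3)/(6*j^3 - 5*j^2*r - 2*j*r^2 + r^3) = (-2*j + r)/(-3*j + r)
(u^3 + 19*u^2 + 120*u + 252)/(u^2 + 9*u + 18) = (u^2 + 13*u + 42)/(u + 3)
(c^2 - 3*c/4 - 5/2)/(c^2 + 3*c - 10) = (c + 5/4)/(c + 5)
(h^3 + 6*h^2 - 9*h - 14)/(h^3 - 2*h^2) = 1 + 8/h + 7/h^2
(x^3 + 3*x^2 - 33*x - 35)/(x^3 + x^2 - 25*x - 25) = (x + 7)/(x + 5)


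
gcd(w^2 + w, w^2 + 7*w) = w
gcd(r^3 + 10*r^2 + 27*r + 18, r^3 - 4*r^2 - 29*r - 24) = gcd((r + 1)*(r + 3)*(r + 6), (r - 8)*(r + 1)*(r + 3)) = r^2 + 4*r + 3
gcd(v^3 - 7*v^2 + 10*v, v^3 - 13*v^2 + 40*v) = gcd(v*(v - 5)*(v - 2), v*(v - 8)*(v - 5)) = v^2 - 5*v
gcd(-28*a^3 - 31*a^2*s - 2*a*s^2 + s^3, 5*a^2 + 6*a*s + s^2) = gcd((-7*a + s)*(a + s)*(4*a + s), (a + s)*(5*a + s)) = a + s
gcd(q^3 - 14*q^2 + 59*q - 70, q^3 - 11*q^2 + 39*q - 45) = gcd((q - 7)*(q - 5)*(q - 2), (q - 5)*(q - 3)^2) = q - 5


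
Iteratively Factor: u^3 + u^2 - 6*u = (u + 3)*(u^2 - 2*u) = (u - 2)*(u + 3)*(u)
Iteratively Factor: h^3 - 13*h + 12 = (h - 1)*(h^2 + h - 12) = (h - 1)*(h + 4)*(h - 3)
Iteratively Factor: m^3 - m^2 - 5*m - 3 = (m + 1)*(m^2 - 2*m - 3) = (m - 3)*(m + 1)*(m + 1)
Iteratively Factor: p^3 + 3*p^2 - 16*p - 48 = (p + 3)*(p^2 - 16) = (p + 3)*(p + 4)*(p - 4)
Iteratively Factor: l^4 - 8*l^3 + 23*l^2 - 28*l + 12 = (l - 1)*(l^3 - 7*l^2 + 16*l - 12) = (l - 2)*(l - 1)*(l^2 - 5*l + 6) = (l - 2)^2*(l - 1)*(l - 3)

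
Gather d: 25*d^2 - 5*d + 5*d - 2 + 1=25*d^2 - 1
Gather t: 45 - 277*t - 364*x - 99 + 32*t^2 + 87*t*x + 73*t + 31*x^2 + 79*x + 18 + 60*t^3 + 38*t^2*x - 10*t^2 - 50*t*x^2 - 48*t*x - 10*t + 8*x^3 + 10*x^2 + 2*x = 60*t^3 + t^2*(38*x + 22) + t*(-50*x^2 + 39*x - 214) + 8*x^3 + 41*x^2 - 283*x - 36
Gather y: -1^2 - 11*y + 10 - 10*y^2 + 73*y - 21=-10*y^2 + 62*y - 12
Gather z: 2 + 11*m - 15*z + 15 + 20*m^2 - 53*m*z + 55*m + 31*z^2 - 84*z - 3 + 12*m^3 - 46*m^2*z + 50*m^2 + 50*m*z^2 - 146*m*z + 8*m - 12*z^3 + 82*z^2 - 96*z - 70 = 12*m^3 + 70*m^2 + 74*m - 12*z^3 + z^2*(50*m + 113) + z*(-46*m^2 - 199*m - 195) - 56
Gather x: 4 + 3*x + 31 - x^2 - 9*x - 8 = -x^2 - 6*x + 27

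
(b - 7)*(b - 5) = b^2 - 12*b + 35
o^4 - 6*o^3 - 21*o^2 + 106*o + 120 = (o - 6)*(o - 5)*(o + 1)*(o + 4)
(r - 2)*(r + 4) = r^2 + 2*r - 8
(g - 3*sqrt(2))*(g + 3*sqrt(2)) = g^2 - 18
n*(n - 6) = n^2 - 6*n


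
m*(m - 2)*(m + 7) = m^3 + 5*m^2 - 14*m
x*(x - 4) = x^2 - 4*x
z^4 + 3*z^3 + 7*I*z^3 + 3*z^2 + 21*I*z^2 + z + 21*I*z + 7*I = (z + 1)*(z + 7*I)*(-I*z - I)*(I*z + I)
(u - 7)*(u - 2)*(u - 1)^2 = u^4 - 11*u^3 + 33*u^2 - 37*u + 14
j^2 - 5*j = j*(j - 5)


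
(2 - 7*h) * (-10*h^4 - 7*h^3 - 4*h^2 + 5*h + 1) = 70*h^5 + 29*h^4 + 14*h^3 - 43*h^2 + 3*h + 2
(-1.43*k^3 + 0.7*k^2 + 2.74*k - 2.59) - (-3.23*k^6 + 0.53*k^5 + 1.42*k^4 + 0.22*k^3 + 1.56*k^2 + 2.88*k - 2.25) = 3.23*k^6 - 0.53*k^5 - 1.42*k^4 - 1.65*k^3 - 0.86*k^2 - 0.14*k - 0.34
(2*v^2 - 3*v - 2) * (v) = 2*v^3 - 3*v^2 - 2*v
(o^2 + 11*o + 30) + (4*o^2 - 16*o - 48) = 5*o^2 - 5*o - 18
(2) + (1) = 3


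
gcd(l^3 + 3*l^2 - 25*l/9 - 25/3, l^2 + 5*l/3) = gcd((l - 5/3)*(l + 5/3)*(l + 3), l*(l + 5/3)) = l + 5/3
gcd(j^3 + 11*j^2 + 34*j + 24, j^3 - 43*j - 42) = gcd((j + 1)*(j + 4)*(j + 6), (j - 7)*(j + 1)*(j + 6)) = j^2 + 7*j + 6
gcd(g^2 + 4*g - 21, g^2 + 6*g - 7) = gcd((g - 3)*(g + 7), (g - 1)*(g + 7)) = g + 7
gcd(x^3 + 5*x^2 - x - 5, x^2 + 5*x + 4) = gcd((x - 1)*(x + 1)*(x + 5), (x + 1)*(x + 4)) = x + 1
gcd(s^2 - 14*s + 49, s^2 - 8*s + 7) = s - 7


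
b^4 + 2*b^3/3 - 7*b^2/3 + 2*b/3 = b*(b - 1)*(b - 1/3)*(b + 2)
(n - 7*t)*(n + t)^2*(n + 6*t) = n^4 + n^3*t - 43*n^2*t^2 - 85*n*t^3 - 42*t^4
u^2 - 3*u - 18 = (u - 6)*(u + 3)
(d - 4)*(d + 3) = d^2 - d - 12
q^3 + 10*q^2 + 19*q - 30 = (q - 1)*(q + 5)*(q + 6)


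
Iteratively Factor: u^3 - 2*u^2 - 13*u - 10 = (u - 5)*(u^2 + 3*u + 2) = (u - 5)*(u + 2)*(u + 1)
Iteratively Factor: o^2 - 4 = (o + 2)*(o - 2)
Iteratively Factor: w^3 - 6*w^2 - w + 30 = (w - 3)*(w^2 - 3*w - 10) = (w - 5)*(w - 3)*(w + 2)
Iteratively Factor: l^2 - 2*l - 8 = (l + 2)*(l - 4)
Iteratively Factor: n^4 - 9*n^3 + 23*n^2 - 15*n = (n)*(n^3 - 9*n^2 + 23*n - 15) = n*(n - 5)*(n^2 - 4*n + 3) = n*(n - 5)*(n - 3)*(n - 1)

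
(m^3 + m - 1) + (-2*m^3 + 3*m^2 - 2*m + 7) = -m^3 + 3*m^2 - m + 6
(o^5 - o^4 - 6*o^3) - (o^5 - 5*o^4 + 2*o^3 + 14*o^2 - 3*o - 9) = 4*o^4 - 8*o^3 - 14*o^2 + 3*o + 9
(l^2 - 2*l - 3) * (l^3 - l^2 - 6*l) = l^5 - 3*l^4 - 7*l^3 + 15*l^2 + 18*l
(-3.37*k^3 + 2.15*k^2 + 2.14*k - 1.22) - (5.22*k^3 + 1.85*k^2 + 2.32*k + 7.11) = -8.59*k^3 + 0.3*k^2 - 0.18*k - 8.33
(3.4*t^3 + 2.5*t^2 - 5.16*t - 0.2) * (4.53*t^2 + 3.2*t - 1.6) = 15.402*t^5 + 22.205*t^4 - 20.8148*t^3 - 21.418*t^2 + 7.616*t + 0.32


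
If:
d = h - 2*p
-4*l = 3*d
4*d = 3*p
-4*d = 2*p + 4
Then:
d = -3/5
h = -11/5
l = 9/20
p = -4/5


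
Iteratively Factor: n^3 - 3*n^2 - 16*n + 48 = (n - 4)*(n^2 + n - 12) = (n - 4)*(n + 4)*(n - 3)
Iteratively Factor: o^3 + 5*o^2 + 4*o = (o + 1)*(o^2 + 4*o) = o*(o + 1)*(o + 4)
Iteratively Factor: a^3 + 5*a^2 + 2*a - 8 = (a + 2)*(a^2 + 3*a - 4) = (a + 2)*(a + 4)*(a - 1)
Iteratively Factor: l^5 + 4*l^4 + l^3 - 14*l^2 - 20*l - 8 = (l + 2)*(l^4 + 2*l^3 - 3*l^2 - 8*l - 4) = (l + 1)*(l + 2)*(l^3 + l^2 - 4*l - 4) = (l - 2)*(l + 1)*(l + 2)*(l^2 + 3*l + 2) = (l - 2)*(l + 1)*(l + 2)^2*(l + 1)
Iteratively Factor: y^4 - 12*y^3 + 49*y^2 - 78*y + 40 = (y - 5)*(y^3 - 7*y^2 + 14*y - 8) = (y - 5)*(y - 2)*(y^2 - 5*y + 4) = (y - 5)*(y - 2)*(y - 1)*(y - 4)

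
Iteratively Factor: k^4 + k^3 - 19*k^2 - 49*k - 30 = (k + 1)*(k^3 - 19*k - 30) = (k - 5)*(k + 1)*(k^2 + 5*k + 6) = (k - 5)*(k + 1)*(k + 2)*(k + 3)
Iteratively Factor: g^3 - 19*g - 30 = (g + 3)*(g^2 - 3*g - 10) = (g - 5)*(g + 3)*(g + 2)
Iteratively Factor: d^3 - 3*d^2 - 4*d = (d + 1)*(d^2 - 4*d) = (d - 4)*(d + 1)*(d)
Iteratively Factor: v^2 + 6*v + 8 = (v + 4)*(v + 2)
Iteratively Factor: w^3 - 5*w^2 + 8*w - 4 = (w - 1)*(w^2 - 4*w + 4) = (w - 2)*(w - 1)*(w - 2)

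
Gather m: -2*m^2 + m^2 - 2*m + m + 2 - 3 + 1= -m^2 - m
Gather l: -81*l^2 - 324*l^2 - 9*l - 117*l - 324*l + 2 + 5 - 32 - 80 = -405*l^2 - 450*l - 105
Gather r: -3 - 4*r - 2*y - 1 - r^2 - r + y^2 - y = -r^2 - 5*r + y^2 - 3*y - 4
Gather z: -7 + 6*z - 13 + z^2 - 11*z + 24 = z^2 - 5*z + 4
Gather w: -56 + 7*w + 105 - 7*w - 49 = 0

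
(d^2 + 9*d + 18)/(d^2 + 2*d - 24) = (d + 3)/(d - 4)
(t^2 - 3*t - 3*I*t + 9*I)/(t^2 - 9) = (t - 3*I)/(t + 3)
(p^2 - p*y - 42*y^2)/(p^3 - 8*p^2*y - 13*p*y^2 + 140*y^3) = (-p - 6*y)/(-p^2 + p*y + 20*y^2)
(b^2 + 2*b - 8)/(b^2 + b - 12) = (b - 2)/(b - 3)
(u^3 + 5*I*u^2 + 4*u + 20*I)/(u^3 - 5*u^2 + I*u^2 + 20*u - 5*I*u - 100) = (u^2 + 4)/(u^2 - u*(5 + 4*I) + 20*I)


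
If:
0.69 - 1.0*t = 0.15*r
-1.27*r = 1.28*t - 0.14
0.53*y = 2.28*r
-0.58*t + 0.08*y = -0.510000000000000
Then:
No Solution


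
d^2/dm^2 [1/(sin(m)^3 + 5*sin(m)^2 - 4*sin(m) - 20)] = (-9*sin(m)^6 - 55*sin(m)^5 - 80*sin(m)^4 - 40*sin(m)^3 - 290*sin(m)^2 + 80*sin(m) + 232)/(sin(m)^3 + 5*sin(m)^2 - 4*sin(m) - 20)^3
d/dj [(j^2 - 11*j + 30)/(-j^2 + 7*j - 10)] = -4/(j^2 - 4*j + 4)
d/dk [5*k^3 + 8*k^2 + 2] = k*(15*k + 16)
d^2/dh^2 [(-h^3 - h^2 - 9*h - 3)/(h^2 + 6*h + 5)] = 4*(-17*h^3 - 42*h^2 + 3*h + 76)/(h^6 + 18*h^5 + 123*h^4 + 396*h^3 + 615*h^2 + 450*h + 125)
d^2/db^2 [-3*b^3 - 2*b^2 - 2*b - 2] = -18*b - 4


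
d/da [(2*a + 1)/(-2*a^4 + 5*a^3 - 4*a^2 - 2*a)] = (12*a^4 - 12*a^3 - 7*a^2 + 8*a + 2)/(a^2*(4*a^6 - 20*a^5 + 41*a^4 - 32*a^3 - 4*a^2 + 16*a + 4))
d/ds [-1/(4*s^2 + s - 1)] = (8*s + 1)/(4*s^2 + s - 1)^2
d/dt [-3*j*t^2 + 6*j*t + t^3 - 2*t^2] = -6*j*t + 6*j + 3*t^2 - 4*t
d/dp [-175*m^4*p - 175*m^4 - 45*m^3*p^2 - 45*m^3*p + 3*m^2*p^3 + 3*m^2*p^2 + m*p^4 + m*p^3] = m*(-175*m^3 - 90*m^2*p - 45*m^2 + 9*m*p^2 + 6*m*p + 4*p^3 + 3*p^2)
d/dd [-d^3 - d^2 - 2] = d*(-3*d - 2)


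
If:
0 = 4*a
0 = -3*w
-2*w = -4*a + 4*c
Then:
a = 0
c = 0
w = 0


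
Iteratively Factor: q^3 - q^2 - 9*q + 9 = (q + 3)*(q^2 - 4*q + 3) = (q - 3)*(q + 3)*(q - 1)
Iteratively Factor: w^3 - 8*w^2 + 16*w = (w - 4)*(w^2 - 4*w) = w*(w - 4)*(w - 4)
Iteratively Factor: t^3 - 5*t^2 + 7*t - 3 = (t - 1)*(t^2 - 4*t + 3) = (t - 3)*(t - 1)*(t - 1)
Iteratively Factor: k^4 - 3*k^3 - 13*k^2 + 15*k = (k)*(k^3 - 3*k^2 - 13*k + 15) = k*(k - 5)*(k^2 + 2*k - 3) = k*(k - 5)*(k - 1)*(k + 3)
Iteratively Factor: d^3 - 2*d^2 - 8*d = (d - 4)*(d^2 + 2*d) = (d - 4)*(d + 2)*(d)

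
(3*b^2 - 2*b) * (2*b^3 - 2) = 6*b^5 - 4*b^4 - 6*b^2 + 4*b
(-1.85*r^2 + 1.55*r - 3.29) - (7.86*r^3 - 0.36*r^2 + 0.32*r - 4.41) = -7.86*r^3 - 1.49*r^2 + 1.23*r + 1.12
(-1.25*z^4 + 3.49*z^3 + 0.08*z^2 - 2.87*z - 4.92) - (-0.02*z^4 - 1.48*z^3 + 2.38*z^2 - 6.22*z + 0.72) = -1.23*z^4 + 4.97*z^3 - 2.3*z^2 + 3.35*z - 5.64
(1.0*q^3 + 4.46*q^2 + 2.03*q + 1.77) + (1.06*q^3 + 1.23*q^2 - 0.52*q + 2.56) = 2.06*q^3 + 5.69*q^2 + 1.51*q + 4.33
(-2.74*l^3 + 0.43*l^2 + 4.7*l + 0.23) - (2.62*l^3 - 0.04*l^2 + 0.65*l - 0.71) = -5.36*l^3 + 0.47*l^2 + 4.05*l + 0.94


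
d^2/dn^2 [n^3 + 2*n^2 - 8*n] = 6*n + 4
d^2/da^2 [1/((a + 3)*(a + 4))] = 2*((a + 3)^2 + (a + 3)*(a + 4) + (a + 4)^2)/((a + 3)^3*(a + 4)^3)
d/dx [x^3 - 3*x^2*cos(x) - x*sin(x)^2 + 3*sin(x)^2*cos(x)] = 3*x^2*sin(x) + 3*x^2 - x*sin(2*x) - 6*x*cos(x) - 3*sin(x)/4 + 9*sin(3*x)/4 + cos(2*x)/2 - 1/2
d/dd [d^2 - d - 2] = 2*d - 1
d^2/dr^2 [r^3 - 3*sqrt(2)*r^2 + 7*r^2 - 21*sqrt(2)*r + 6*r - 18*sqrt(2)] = 6*r - 6*sqrt(2) + 14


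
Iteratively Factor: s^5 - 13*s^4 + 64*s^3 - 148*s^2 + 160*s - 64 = (s - 4)*(s^4 - 9*s^3 + 28*s^2 - 36*s + 16) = (s - 4)^2*(s^3 - 5*s^2 + 8*s - 4) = (s - 4)^2*(s - 2)*(s^2 - 3*s + 2) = (s - 4)^2*(s - 2)*(s - 1)*(s - 2)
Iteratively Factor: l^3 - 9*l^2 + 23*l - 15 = (l - 5)*(l^2 - 4*l + 3) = (l - 5)*(l - 3)*(l - 1)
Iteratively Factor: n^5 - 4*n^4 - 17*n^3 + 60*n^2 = (n - 3)*(n^4 - n^3 - 20*n^2) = n*(n - 3)*(n^3 - n^2 - 20*n) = n^2*(n - 3)*(n^2 - n - 20) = n^2*(n - 3)*(n + 4)*(n - 5)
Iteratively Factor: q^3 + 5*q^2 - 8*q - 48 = (q + 4)*(q^2 + q - 12) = (q - 3)*(q + 4)*(q + 4)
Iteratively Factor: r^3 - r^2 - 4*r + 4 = (r - 1)*(r^2 - 4) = (r - 1)*(r + 2)*(r - 2)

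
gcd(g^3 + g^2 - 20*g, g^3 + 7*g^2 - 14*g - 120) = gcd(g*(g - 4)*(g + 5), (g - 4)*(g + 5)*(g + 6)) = g^2 + g - 20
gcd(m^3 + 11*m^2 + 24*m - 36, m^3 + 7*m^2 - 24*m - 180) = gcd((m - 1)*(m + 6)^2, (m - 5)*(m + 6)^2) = m^2 + 12*m + 36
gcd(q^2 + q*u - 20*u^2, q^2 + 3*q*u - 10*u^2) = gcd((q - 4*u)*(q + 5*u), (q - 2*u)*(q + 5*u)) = q + 5*u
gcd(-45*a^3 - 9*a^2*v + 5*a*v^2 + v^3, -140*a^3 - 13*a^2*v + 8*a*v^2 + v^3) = 5*a + v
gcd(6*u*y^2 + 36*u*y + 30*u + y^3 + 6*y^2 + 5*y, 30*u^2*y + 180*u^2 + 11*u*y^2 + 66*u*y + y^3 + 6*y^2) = 6*u + y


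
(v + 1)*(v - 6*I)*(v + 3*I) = v^3 + v^2 - 3*I*v^2 + 18*v - 3*I*v + 18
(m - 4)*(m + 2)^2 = m^3 - 12*m - 16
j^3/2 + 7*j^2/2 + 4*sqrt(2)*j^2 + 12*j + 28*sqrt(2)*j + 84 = (j/2 + sqrt(2))*(j + 7)*(j + 6*sqrt(2))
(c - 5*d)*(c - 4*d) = c^2 - 9*c*d + 20*d^2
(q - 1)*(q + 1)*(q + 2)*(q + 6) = q^4 + 8*q^3 + 11*q^2 - 8*q - 12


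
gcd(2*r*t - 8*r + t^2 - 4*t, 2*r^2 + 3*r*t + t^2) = 2*r + t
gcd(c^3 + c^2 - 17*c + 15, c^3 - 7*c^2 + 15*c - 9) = c^2 - 4*c + 3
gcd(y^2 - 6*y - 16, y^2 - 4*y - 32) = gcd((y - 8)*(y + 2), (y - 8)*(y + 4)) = y - 8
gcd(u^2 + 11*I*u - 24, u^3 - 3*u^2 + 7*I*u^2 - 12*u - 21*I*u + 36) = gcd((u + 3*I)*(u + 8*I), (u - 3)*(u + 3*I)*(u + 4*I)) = u + 3*I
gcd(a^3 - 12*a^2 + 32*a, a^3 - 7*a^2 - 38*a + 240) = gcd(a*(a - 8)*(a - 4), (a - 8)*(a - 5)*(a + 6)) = a - 8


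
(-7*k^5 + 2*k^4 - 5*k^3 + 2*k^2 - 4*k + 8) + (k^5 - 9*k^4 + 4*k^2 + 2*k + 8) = -6*k^5 - 7*k^4 - 5*k^3 + 6*k^2 - 2*k + 16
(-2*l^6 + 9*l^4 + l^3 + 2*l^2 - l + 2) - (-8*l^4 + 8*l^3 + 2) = -2*l^6 + 17*l^4 - 7*l^3 + 2*l^2 - l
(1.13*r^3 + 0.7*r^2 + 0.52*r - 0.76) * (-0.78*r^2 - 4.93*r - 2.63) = -0.8814*r^5 - 6.1169*r^4 - 6.8285*r^3 - 3.8118*r^2 + 2.3792*r + 1.9988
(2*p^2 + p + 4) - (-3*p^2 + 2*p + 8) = 5*p^2 - p - 4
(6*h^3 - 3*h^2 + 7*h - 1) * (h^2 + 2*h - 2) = 6*h^5 + 9*h^4 - 11*h^3 + 19*h^2 - 16*h + 2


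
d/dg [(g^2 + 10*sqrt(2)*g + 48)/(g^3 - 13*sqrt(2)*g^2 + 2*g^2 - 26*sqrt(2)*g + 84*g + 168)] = (2*(g + 5*sqrt(2))*(g^3 - 13*sqrt(2)*g^2 + 2*g^2 - 26*sqrt(2)*g + 84*g + 168) - (g^2 + 10*sqrt(2)*g + 48)*(3*g^2 - 26*sqrt(2)*g + 4*g - 26*sqrt(2) + 84))/(g^3 - 13*sqrt(2)*g^2 + 2*g^2 - 26*sqrt(2)*g + 84*g + 168)^2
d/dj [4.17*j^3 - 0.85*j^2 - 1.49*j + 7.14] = 12.51*j^2 - 1.7*j - 1.49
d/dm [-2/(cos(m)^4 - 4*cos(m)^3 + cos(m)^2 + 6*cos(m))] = 4*(-2*cos(m)^3 + 6*cos(m)^2 - cos(m) - 3)*sin(m)/((cos(m)^3 - 4*cos(m)^2 + cos(m) + 6)^2*cos(m)^2)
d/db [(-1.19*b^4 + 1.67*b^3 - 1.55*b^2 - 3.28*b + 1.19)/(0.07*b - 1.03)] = (-0.2499*b^4 + 5.1366*b^3 - 5.2688*b^2 + 3.193*b + 3.2951)/(0.0049*b^2 - 0.1442*b + 1.0609)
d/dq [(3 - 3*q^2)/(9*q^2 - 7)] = -12*q/(9*q^2 - 7)^2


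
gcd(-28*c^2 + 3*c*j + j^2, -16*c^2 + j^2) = 4*c - j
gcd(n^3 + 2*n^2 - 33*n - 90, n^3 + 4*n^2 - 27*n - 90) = n + 3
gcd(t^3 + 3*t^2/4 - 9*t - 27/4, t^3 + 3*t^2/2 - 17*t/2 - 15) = t - 3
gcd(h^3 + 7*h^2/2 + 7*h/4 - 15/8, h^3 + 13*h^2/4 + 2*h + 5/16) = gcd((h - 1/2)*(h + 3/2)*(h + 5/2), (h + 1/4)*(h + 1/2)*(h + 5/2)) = h + 5/2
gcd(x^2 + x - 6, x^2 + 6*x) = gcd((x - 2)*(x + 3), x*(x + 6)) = 1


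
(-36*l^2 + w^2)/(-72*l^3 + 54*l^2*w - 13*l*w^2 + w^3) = (6*l + w)/(12*l^2 - 7*l*w + w^2)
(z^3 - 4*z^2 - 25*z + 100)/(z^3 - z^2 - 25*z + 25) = (z - 4)/(z - 1)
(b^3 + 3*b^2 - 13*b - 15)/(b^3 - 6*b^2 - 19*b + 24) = (b^3 + 3*b^2 - 13*b - 15)/(b^3 - 6*b^2 - 19*b + 24)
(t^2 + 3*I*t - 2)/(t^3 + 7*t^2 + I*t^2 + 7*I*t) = (t + 2*I)/(t*(t + 7))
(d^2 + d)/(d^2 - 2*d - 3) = d/(d - 3)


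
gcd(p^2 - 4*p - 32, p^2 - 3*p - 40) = p - 8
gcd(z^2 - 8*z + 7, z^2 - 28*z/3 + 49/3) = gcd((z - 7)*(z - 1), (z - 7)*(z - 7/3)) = z - 7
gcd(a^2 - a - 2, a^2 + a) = a + 1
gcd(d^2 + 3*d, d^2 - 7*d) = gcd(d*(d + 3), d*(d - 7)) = d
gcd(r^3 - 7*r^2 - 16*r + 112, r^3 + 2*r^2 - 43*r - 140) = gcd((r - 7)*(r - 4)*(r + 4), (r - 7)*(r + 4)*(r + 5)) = r^2 - 3*r - 28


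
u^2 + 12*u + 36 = (u + 6)^2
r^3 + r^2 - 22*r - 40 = (r - 5)*(r + 2)*(r + 4)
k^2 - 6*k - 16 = (k - 8)*(k + 2)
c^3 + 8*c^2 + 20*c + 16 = (c + 2)^2*(c + 4)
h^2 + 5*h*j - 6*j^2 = (h - j)*(h + 6*j)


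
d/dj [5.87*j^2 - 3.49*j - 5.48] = 11.74*j - 3.49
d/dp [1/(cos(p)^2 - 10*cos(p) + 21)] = 2*(cos(p) - 5)*sin(p)/(cos(p)^2 - 10*cos(p) + 21)^2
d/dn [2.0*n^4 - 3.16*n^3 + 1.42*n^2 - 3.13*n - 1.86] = 8.0*n^3 - 9.48*n^2 + 2.84*n - 3.13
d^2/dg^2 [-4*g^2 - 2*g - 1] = -8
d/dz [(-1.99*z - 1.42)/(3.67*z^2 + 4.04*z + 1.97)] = (7.3033*z^2 + 10.4228*z + 1.8165)/(13.4689*z^4 + 29.6536*z^3 + 30.7814*z^2 + 15.9176*z + 3.8809)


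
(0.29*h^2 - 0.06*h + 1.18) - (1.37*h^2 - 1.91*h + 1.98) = -1.08*h^2 + 1.85*h - 0.8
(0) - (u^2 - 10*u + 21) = -u^2 + 10*u - 21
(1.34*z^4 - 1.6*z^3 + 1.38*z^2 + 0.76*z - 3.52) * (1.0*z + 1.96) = 1.34*z^5 + 1.0264*z^4 - 1.756*z^3 + 3.4648*z^2 - 2.0304*z - 6.8992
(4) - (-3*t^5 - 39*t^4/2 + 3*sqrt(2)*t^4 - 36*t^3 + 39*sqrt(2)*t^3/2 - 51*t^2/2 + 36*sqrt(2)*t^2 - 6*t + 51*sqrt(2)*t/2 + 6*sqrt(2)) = 3*t^5 - 3*sqrt(2)*t^4 + 39*t^4/2 - 39*sqrt(2)*t^3/2 + 36*t^3 - 36*sqrt(2)*t^2 + 51*t^2/2 - 51*sqrt(2)*t/2 + 6*t - 6*sqrt(2) + 4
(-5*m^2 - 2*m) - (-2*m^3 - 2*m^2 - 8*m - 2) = 2*m^3 - 3*m^2 + 6*m + 2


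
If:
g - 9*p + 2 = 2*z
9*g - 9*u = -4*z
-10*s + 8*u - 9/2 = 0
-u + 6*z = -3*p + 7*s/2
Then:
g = 41*z/39 + 269/416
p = 367/1248 - 37*z/351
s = 140*z/117 + 7/104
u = 175*z/117 + 269/416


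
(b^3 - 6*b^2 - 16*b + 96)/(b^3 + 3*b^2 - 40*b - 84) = (b^2 - 16)/(b^2 + 9*b + 14)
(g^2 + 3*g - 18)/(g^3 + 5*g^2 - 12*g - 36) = 1/(g + 2)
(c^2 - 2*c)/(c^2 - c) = (c - 2)/(c - 1)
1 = 1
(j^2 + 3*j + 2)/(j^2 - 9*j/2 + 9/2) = 2*(j^2 + 3*j + 2)/(2*j^2 - 9*j + 9)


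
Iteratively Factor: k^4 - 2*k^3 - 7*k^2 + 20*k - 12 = (k - 1)*(k^3 - k^2 - 8*k + 12) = (k - 2)*(k - 1)*(k^2 + k - 6) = (k - 2)^2*(k - 1)*(k + 3)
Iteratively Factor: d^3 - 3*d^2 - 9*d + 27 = (d + 3)*(d^2 - 6*d + 9) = (d - 3)*(d + 3)*(d - 3)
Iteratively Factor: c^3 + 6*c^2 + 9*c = (c + 3)*(c^2 + 3*c) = c*(c + 3)*(c + 3)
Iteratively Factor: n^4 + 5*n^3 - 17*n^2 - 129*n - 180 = (n + 3)*(n^3 + 2*n^2 - 23*n - 60) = (n + 3)^2*(n^2 - n - 20) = (n + 3)^2*(n + 4)*(n - 5)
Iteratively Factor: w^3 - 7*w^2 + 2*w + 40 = (w - 5)*(w^2 - 2*w - 8) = (w - 5)*(w + 2)*(w - 4)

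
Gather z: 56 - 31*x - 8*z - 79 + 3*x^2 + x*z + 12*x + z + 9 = 3*x^2 - 19*x + z*(x - 7) - 14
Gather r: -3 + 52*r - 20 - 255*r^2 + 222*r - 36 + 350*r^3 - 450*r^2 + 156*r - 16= 350*r^3 - 705*r^2 + 430*r - 75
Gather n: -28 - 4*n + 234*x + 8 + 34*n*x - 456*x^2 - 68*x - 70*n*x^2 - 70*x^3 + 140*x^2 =n*(-70*x^2 + 34*x - 4) - 70*x^3 - 316*x^2 + 166*x - 20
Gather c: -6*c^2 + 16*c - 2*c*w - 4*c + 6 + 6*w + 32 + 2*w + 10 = -6*c^2 + c*(12 - 2*w) + 8*w + 48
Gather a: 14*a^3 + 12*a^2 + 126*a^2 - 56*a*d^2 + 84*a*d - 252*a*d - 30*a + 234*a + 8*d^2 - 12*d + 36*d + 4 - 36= 14*a^3 + 138*a^2 + a*(-56*d^2 - 168*d + 204) + 8*d^2 + 24*d - 32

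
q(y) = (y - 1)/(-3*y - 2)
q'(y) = 1/(-3*y - 2) + 3*(y - 1)/(-3*y - 2)^2 = -5/(3*y + 2)^2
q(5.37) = -0.24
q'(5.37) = -0.02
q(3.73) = -0.21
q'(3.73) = -0.03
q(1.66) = -0.09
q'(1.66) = -0.10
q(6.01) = -0.25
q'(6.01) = -0.01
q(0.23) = 0.29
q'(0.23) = -0.69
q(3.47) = -0.20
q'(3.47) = -0.03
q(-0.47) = 2.49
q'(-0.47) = -14.36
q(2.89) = -0.18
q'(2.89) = -0.04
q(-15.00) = -0.37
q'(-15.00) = 0.00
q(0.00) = 0.50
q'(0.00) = -1.25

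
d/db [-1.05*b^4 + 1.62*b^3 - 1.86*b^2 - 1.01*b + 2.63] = -4.2*b^3 + 4.86*b^2 - 3.72*b - 1.01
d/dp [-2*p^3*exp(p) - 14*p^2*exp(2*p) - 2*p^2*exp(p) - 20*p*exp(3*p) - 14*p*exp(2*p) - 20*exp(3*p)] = 2*(-p^3 - 14*p^2*exp(p) - 4*p^2 - 30*p*exp(2*p) - 28*p*exp(p) - 2*p - 40*exp(2*p) - 7*exp(p))*exp(p)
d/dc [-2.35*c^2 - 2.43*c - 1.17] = -4.7*c - 2.43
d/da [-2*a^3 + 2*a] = 2 - 6*a^2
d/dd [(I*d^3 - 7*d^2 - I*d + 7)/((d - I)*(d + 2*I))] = (I*d^4 - 2*d^3 - 42*d - 9*I)/(d^4 + 2*I*d^3 + 3*d^2 + 4*I*d + 4)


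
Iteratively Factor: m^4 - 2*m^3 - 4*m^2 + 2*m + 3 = (m + 1)*(m^3 - 3*m^2 - m + 3) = (m - 1)*(m + 1)*(m^2 - 2*m - 3) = (m - 3)*(m - 1)*(m + 1)*(m + 1)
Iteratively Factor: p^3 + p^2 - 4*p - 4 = (p + 1)*(p^2 - 4) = (p - 2)*(p + 1)*(p + 2)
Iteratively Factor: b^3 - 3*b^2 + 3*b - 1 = (b - 1)*(b^2 - 2*b + 1) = (b - 1)^2*(b - 1)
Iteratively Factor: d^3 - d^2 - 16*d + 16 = (d - 1)*(d^2 - 16) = (d - 4)*(d - 1)*(d + 4)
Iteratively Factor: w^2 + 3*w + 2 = (w + 1)*(w + 2)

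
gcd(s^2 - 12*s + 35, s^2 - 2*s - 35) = s - 7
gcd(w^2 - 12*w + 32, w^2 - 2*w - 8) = w - 4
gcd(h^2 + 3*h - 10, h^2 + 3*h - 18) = 1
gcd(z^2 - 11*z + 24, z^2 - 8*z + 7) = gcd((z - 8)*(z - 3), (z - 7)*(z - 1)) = 1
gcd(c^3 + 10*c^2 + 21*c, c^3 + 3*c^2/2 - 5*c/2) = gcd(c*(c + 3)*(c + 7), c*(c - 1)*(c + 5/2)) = c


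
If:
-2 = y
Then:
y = -2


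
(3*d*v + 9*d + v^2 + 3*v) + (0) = 3*d*v + 9*d + v^2 + 3*v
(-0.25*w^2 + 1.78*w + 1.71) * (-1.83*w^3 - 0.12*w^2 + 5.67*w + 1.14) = 0.4575*w^5 - 3.2274*w^4 - 4.7604*w^3 + 9.6024*w^2 + 11.7249*w + 1.9494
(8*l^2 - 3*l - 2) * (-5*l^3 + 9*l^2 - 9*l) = -40*l^5 + 87*l^4 - 89*l^3 + 9*l^2 + 18*l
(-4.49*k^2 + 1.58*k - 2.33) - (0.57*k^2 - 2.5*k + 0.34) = -5.06*k^2 + 4.08*k - 2.67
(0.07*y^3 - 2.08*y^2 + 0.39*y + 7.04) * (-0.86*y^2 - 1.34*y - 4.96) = -0.0602*y^5 + 1.695*y^4 + 2.1046*y^3 + 3.7398*y^2 - 11.368*y - 34.9184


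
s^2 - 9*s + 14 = (s - 7)*(s - 2)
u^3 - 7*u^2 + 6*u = u*(u - 6)*(u - 1)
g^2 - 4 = (g - 2)*(g + 2)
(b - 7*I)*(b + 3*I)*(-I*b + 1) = -I*b^3 - 3*b^2 - 25*I*b + 21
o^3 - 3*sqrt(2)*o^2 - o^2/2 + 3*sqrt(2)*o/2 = o*(o - 1/2)*(o - 3*sqrt(2))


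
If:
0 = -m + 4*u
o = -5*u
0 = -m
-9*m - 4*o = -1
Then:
No Solution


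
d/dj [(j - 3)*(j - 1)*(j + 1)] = 3*j^2 - 6*j - 1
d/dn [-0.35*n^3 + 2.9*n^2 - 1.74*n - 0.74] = -1.05*n^2 + 5.8*n - 1.74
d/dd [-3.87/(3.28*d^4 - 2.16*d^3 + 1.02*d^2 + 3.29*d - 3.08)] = (50.7744*d^3 - 25.0776*d^2 + 7.8948*d + 12.7323)/(3.28*d^4 - 2.16*d^3 + 1.02*d^2 + 3.29*d - 3.08)^2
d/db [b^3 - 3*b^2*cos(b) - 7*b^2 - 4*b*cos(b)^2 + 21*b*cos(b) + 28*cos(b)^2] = 3*b^2*sin(b) + 3*b^2 - 21*b*sin(b) + 4*b*sin(2*b) - 6*b*cos(b) - 14*b - 28*sin(2*b) - 4*cos(b)^2 + 21*cos(b)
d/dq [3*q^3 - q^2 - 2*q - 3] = 9*q^2 - 2*q - 2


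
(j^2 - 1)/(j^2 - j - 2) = (j - 1)/(j - 2)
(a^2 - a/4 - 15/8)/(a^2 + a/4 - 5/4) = (a - 3/2)/(a - 1)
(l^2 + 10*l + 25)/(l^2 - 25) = (l + 5)/(l - 5)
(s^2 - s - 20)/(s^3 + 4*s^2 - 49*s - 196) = (s - 5)/(s^2 - 49)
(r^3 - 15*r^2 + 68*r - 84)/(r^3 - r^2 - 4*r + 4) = (r^2 - 13*r + 42)/(r^2 + r - 2)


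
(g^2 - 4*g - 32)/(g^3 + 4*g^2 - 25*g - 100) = (g - 8)/(g^2 - 25)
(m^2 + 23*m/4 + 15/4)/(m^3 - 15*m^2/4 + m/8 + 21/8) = 2*(m + 5)/(2*m^2 - 9*m + 7)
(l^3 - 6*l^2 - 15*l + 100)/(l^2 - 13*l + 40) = (l^2 - l - 20)/(l - 8)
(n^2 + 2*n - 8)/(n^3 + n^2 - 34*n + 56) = (n + 4)/(n^2 + 3*n - 28)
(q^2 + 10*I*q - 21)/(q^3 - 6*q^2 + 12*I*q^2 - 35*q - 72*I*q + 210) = (q + 3*I)/(q^2 + q*(-6 + 5*I) - 30*I)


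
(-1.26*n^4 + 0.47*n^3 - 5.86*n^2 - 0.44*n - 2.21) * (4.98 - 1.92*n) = 2.4192*n^5 - 7.1772*n^4 + 13.5918*n^3 - 28.338*n^2 + 2.052*n - 11.0058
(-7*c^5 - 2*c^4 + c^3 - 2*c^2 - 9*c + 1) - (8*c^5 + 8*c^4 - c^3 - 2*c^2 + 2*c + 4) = -15*c^5 - 10*c^4 + 2*c^3 - 11*c - 3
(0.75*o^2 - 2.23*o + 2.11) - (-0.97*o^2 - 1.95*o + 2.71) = 1.72*o^2 - 0.28*o - 0.6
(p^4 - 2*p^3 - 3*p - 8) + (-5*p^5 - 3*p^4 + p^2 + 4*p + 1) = -5*p^5 - 2*p^4 - 2*p^3 + p^2 + p - 7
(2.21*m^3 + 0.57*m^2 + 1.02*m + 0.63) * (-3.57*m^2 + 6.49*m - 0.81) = -7.8897*m^5 + 12.308*m^4 - 1.7322*m^3 + 3.909*m^2 + 3.2625*m - 0.5103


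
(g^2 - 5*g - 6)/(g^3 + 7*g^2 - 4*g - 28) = (g^2 - 5*g - 6)/(g^3 + 7*g^2 - 4*g - 28)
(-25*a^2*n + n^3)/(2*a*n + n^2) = (-25*a^2 + n^2)/(2*a + n)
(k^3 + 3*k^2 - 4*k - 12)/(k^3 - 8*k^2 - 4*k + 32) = (k + 3)/(k - 8)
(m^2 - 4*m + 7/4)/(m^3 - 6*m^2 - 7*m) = (-m^2 + 4*m - 7/4)/(m*(-m^2 + 6*m + 7))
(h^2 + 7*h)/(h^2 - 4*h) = (h + 7)/(h - 4)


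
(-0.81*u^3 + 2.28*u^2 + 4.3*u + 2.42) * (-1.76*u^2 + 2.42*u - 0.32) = 1.4256*u^5 - 5.973*u^4 - 1.7912*u^3 + 5.4172*u^2 + 4.4804*u - 0.7744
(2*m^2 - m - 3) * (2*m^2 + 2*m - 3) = 4*m^4 + 2*m^3 - 14*m^2 - 3*m + 9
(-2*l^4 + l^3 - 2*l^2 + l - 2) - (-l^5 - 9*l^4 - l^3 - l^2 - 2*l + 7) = l^5 + 7*l^4 + 2*l^3 - l^2 + 3*l - 9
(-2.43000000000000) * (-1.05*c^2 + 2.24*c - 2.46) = 2.5515*c^2 - 5.4432*c + 5.9778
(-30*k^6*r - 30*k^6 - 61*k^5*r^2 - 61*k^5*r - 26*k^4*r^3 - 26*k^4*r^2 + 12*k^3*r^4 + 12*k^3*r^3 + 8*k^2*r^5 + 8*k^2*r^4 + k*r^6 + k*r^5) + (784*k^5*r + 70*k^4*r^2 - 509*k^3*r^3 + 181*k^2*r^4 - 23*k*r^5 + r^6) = -30*k^6*r - 30*k^6 - 61*k^5*r^2 + 723*k^5*r - 26*k^4*r^3 + 44*k^4*r^2 + 12*k^3*r^4 - 497*k^3*r^3 + 8*k^2*r^5 + 189*k^2*r^4 + k*r^6 - 22*k*r^5 + r^6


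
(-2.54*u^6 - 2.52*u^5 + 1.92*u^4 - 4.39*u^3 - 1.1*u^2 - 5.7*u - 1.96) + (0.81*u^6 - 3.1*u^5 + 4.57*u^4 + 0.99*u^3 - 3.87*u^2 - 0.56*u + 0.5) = -1.73*u^6 - 5.62*u^5 + 6.49*u^4 - 3.4*u^3 - 4.97*u^2 - 6.26*u - 1.46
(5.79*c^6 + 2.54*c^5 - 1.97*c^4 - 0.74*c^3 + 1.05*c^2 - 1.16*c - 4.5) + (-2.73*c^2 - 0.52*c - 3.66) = 5.79*c^6 + 2.54*c^5 - 1.97*c^4 - 0.74*c^3 - 1.68*c^2 - 1.68*c - 8.16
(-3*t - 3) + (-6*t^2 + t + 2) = -6*t^2 - 2*t - 1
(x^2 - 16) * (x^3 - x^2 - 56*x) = x^5 - x^4 - 72*x^3 + 16*x^2 + 896*x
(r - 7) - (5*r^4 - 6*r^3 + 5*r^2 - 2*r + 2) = -5*r^4 + 6*r^3 - 5*r^2 + 3*r - 9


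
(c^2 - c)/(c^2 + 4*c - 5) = c/(c + 5)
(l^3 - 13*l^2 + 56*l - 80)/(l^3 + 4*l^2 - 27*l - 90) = (l^2 - 8*l + 16)/(l^2 + 9*l + 18)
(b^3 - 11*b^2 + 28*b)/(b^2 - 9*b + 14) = b*(b - 4)/(b - 2)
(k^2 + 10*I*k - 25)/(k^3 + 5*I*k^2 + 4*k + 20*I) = (k + 5*I)/(k^2 + 4)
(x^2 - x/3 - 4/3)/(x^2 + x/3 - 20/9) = 3*(x + 1)/(3*x + 5)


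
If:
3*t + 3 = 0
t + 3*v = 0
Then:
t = -1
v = 1/3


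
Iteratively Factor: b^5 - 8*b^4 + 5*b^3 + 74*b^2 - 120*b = (b)*(b^4 - 8*b^3 + 5*b^2 + 74*b - 120) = b*(b - 2)*(b^3 - 6*b^2 - 7*b + 60) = b*(b - 2)*(b + 3)*(b^2 - 9*b + 20) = b*(b - 5)*(b - 2)*(b + 3)*(b - 4)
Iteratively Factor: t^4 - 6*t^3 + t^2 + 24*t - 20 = (t - 5)*(t^3 - t^2 - 4*t + 4) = (t - 5)*(t + 2)*(t^2 - 3*t + 2) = (t - 5)*(t - 1)*(t + 2)*(t - 2)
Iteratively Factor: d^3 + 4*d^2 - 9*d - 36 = (d + 3)*(d^2 + d - 12) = (d + 3)*(d + 4)*(d - 3)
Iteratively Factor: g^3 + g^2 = (g + 1)*(g^2) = g*(g + 1)*(g)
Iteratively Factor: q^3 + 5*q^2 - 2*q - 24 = (q - 2)*(q^2 + 7*q + 12) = (q - 2)*(q + 3)*(q + 4)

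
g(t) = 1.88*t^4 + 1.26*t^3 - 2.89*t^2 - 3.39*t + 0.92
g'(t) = 7.52*t^3 + 3.78*t^2 - 5.78*t - 3.39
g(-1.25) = 2.77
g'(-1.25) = -4.95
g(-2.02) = 16.89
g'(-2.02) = -38.27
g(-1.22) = 2.63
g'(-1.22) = -4.37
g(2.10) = 29.29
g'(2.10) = 70.78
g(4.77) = 1029.01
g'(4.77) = 871.20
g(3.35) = 241.28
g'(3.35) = 302.39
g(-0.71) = 1.90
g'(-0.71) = -0.07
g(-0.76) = 1.90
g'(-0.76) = -0.11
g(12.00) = 40705.04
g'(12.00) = 13466.13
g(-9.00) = 11213.48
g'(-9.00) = -5127.27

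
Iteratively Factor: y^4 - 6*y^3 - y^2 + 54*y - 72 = (y - 2)*(y^3 - 4*y^2 - 9*y + 36) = (y - 2)*(y + 3)*(y^2 - 7*y + 12) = (y - 4)*(y - 2)*(y + 3)*(y - 3)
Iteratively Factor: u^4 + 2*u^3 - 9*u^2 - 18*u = (u + 2)*(u^3 - 9*u) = (u - 3)*(u + 2)*(u^2 + 3*u) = (u - 3)*(u + 2)*(u + 3)*(u)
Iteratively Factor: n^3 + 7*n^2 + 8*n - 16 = (n - 1)*(n^2 + 8*n + 16) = (n - 1)*(n + 4)*(n + 4)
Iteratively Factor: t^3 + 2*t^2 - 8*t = (t - 2)*(t^2 + 4*t) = t*(t - 2)*(t + 4)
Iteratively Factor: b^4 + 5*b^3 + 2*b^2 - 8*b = (b - 1)*(b^3 + 6*b^2 + 8*b) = (b - 1)*(b + 2)*(b^2 + 4*b) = b*(b - 1)*(b + 2)*(b + 4)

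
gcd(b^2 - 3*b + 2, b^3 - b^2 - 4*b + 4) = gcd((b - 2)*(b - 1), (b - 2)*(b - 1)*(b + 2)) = b^2 - 3*b + 2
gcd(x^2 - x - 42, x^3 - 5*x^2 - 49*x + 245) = x - 7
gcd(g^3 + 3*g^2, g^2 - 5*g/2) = g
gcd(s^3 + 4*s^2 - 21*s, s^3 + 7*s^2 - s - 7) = s + 7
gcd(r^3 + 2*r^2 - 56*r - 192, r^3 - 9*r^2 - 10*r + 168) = r + 4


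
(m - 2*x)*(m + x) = m^2 - m*x - 2*x^2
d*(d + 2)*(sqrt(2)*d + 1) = sqrt(2)*d^3 + d^2 + 2*sqrt(2)*d^2 + 2*d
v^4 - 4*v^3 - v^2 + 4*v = v*(v - 4)*(v - 1)*(v + 1)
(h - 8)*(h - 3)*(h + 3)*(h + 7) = h^4 - h^3 - 65*h^2 + 9*h + 504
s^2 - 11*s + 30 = (s - 6)*(s - 5)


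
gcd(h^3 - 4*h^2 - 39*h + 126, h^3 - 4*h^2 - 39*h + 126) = h^3 - 4*h^2 - 39*h + 126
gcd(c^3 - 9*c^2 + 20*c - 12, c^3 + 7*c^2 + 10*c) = 1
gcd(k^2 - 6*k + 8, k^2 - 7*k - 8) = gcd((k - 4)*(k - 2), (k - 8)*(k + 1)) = 1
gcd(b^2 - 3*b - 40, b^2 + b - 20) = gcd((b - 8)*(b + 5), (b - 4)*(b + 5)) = b + 5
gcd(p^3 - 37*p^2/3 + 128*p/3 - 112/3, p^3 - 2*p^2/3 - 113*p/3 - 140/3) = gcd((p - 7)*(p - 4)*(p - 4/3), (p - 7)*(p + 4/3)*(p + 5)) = p - 7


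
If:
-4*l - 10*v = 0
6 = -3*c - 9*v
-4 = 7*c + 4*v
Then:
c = -4/17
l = 25/17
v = -10/17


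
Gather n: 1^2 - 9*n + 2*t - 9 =-9*n + 2*t - 8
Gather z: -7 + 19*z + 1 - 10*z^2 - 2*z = -10*z^2 + 17*z - 6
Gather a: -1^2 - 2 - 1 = -4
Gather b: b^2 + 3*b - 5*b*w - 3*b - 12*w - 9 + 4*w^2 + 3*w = b^2 - 5*b*w + 4*w^2 - 9*w - 9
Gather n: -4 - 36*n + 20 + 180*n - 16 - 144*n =0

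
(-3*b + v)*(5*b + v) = -15*b^2 + 2*b*v + v^2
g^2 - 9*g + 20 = (g - 5)*(g - 4)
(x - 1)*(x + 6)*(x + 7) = x^3 + 12*x^2 + 29*x - 42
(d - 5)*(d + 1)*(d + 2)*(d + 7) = d^4 + 5*d^3 - 27*d^2 - 101*d - 70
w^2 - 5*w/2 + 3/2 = (w - 3/2)*(w - 1)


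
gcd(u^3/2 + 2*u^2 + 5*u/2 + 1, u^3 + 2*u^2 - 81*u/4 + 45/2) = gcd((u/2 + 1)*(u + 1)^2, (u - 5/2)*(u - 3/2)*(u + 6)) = 1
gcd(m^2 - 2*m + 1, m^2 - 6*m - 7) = 1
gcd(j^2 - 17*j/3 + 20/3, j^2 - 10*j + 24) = j - 4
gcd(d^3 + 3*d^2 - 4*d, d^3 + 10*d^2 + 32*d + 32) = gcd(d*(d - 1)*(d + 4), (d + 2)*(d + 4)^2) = d + 4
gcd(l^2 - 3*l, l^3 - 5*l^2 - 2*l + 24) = l - 3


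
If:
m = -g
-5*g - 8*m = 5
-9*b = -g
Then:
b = 5/27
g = 5/3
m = -5/3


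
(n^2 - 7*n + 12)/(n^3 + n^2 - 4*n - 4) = (n^2 - 7*n + 12)/(n^3 + n^2 - 4*n - 4)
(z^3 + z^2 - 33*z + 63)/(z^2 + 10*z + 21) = (z^2 - 6*z + 9)/(z + 3)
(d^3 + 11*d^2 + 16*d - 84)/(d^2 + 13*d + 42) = d - 2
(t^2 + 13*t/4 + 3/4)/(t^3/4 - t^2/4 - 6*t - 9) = (4*t + 1)/(t^2 - 4*t - 12)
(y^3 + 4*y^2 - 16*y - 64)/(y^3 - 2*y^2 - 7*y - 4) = (y^2 + 8*y + 16)/(y^2 + 2*y + 1)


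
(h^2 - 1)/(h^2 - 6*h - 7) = (h - 1)/(h - 7)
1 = 1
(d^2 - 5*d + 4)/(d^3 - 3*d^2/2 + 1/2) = 2*(d - 4)/(2*d^2 - d - 1)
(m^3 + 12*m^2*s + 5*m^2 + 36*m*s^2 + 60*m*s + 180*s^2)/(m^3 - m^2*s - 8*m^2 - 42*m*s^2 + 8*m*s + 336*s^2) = (-m^2 - 6*m*s - 5*m - 30*s)/(-m^2 + 7*m*s + 8*m - 56*s)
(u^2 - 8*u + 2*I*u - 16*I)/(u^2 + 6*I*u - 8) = (u - 8)/(u + 4*I)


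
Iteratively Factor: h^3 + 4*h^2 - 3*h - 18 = (h - 2)*(h^2 + 6*h + 9) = (h - 2)*(h + 3)*(h + 3)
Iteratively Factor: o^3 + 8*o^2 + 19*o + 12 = (o + 1)*(o^2 + 7*o + 12) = (o + 1)*(o + 3)*(o + 4)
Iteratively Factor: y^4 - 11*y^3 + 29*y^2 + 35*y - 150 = (y - 3)*(y^3 - 8*y^2 + 5*y + 50) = (y - 5)*(y - 3)*(y^2 - 3*y - 10) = (y - 5)^2*(y - 3)*(y + 2)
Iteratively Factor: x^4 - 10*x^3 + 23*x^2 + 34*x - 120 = (x + 2)*(x^3 - 12*x^2 + 47*x - 60) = (x - 5)*(x + 2)*(x^2 - 7*x + 12) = (x - 5)*(x - 3)*(x + 2)*(x - 4)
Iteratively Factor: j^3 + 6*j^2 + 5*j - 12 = (j + 4)*(j^2 + 2*j - 3) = (j + 3)*(j + 4)*(j - 1)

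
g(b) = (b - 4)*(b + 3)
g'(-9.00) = -19.00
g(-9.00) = 78.00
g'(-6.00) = -13.00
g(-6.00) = 30.00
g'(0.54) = 0.08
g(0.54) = -12.25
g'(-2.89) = -6.78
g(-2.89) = -0.76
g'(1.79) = 2.58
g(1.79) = -10.59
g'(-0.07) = -1.14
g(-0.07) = -11.93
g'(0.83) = 0.66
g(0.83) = -12.14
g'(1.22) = 1.44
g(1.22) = -11.73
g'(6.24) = 11.48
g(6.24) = 20.70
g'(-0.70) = -2.40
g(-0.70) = -10.81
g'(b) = 2*b - 1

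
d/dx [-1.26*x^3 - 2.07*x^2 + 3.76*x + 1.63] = -3.78*x^2 - 4.14*x + 3.76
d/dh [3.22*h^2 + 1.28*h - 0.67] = 6.44*h + 1.28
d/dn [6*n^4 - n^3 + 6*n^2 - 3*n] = 24*n^3 - 3*n^2 + 12*n - 3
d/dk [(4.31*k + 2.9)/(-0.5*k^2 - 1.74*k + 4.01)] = (2.155*k^2 + 2.9*k + 22.3291)/(0.25*k^4 + 1.74*k^3 - 0.9824*k^2 - 13.9548*k + 16.0801)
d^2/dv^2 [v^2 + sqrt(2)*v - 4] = 2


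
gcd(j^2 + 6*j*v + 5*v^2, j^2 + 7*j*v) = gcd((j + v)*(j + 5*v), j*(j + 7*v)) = 1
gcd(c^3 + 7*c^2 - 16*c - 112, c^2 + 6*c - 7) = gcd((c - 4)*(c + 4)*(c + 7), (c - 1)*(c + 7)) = c + 7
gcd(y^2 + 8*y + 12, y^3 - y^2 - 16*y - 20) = y + 2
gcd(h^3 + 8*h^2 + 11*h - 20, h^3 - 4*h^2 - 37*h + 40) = h^2 + 4*h - 5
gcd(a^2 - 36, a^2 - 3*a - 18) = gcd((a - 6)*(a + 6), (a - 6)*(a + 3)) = a - 6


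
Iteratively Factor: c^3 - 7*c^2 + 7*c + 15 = (c - 5)*(c^2 - 2*c - 3) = (c - 5)*(c + 1)*(c - 3)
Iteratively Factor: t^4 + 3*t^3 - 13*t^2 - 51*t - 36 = (t - 4)*(t^3 + 7*t^2 + 15*t + 9) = (t - 4)*(t + 1)*(t^2 + 6*t + 9) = (t - 4)*(t + 1)*(t + 3)*(t + 3)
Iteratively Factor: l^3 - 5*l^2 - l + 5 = (l - 1)*(l^2 - 4*l - 5) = (l - 1)*(l + 1)*(l - 5)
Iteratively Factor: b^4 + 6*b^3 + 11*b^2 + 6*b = (b + 3)*(b^3 + 3*b^2 + 2*b) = (b + 1)*(b + 3)*(b^2 + 2*b) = b*(b + 1)*(b + 3)*(b + 2)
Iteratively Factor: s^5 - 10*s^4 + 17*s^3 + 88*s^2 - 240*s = (s + 3)*(s^4 - 13*s^3 + 56*s^2 - 80*s) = s*(s + 3)*(s^3 - 13*s^2 + 56*s - 80) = s*(s - 4)*(s + 3)*(s^2 - 9*s + 20) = s*(s - 4)^2*(s + 3)*(s - 5)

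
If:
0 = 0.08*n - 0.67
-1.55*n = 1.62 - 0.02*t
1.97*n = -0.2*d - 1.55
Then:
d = -90.24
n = 8.38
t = 730.06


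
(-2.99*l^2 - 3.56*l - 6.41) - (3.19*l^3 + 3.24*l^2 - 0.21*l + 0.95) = -3.19*l^3 - 6.23*l^2 - 3.35*l - 7.36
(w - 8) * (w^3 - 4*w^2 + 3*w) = w^4 - 12*w^3 + 35*w^2 - 24*w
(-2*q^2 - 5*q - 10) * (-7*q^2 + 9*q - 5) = 14*q^4 + 17*q^3 + 35*q^2 - 65*q + 50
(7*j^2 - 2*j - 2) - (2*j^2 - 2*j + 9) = 5*j^2 - 11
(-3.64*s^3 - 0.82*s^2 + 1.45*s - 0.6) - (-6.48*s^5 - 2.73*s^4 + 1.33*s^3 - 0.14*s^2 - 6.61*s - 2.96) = 6.48*s^5 + 2.73*s^4 - 4.97*s^3 - 0.68*s^2 + 8.06*s + 2.36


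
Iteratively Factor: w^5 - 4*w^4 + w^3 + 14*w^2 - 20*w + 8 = (w - 1)*(w^4 - 3*w^3 - 2*w^2 + 12*w - 8) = (w - 1)*(w + 2)*(w^3 - 5*w^2 + 8*w - 4) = (w - 2)*(w - 1)*(w + 2)*(w^2 - 3*w + 2) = (w - 2)*(w - 1)^2*(w + 2)*(w - 2)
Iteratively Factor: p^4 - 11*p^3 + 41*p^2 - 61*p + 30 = (p - 5)*(p^3 - 6*p^2 + 11*p - 6) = (p - 5)*(p - 3)*(p^2 - 3*p + 2) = (p - 5)*(p - 3)*(p - 2)*(p - 1)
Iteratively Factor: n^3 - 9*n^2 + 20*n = (n - 4)*(n^2 - 5*n) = n*(n - 4)*(n - 5)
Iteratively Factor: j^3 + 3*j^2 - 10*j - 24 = (j - 3)*(j^2 + 6*j + 8) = (j - 3)*(j + 4)*(j + 2)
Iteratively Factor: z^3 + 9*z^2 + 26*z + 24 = (z + 3)*(z^2 + 6*z + 8) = (z + 3)*(z + 4)*(z + 2)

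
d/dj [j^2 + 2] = 2*j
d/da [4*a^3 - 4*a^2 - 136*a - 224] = 12*a^2 - 8*a - 136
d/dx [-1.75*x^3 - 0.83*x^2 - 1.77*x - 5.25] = -5.25*x^2 - 1.66*x - 1.77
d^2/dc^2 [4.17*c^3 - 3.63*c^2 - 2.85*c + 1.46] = 25.02*c - 7.26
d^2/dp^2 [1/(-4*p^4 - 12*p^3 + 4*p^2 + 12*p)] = (p*(6*p^2 + 9*p - 1)*(p^3 + 3*p^2 - p - 3) - (4*p^3 + 9*p^2 - 2*p - 3)^2)/(2*p^3*(p^3 + 3*p^2 - p - 3)^3)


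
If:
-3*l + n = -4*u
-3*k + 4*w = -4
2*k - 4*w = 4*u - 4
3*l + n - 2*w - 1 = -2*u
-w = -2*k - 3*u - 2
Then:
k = -18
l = -5/2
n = -67/2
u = 13/2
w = -29/2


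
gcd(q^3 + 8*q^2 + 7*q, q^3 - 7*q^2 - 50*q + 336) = q + 7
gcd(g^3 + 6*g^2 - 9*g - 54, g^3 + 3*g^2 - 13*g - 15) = g - 3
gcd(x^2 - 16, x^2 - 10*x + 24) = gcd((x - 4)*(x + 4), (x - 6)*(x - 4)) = x - 4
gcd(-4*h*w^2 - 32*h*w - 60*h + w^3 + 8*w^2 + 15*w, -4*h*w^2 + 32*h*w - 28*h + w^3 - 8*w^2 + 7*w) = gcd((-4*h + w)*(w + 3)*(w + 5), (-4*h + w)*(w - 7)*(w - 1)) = -4*h + w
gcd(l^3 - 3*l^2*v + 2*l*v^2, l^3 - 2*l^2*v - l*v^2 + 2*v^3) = l^2 - 3*l*v + 2*v^2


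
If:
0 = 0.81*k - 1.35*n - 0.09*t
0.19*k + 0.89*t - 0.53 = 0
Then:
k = 2.78947368421053 - 4.68421052631579*t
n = 1.67368421052632 - 2.87719298245614*t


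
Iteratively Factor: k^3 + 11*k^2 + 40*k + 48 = (k + 4)*(k^2 + 7*k + 12) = (k + 4)^2*(k + 3)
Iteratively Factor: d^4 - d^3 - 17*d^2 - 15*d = (d + 3)*(d^3 - 4*d^2 - 5*d) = d*(d + 3)*(d^2 - 4*d - 5) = d*(d + 1)*(d + 3)*(d - 5)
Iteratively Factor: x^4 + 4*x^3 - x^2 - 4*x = (x + 1)*(x^3 + 3*x^2 - 4*x) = x*(x + 1)*(x^2 + 3*x - 4) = x*(x - 1)*(x + 1)*(x + 4)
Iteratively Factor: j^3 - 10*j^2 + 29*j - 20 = (j - 1)*(j^2 - 9*j + 20) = (j - 5)*(j - 1)*(j - 4)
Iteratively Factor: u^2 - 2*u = (u)*(u - 2)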